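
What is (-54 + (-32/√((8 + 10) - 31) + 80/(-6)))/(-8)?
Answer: 101/12 - 4*I*√13/13 ≈ 8.4167 - 1.1094*I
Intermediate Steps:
(-54 + (-32/√((8 + 10) - 31) + 80/(-6)))/(-8) = (-54 + (-32/√(18 - 31) + 80*(-⅙)))*(-⅛) = (-54 + (-32*(-I*√13/13) - 40/3))*(-⅛) = (-54 + (-(-32)*I*√13/13 - 40/3))*(-⅛) = (-54 + (32*I*√13/13 - 40/3))*(-⅛) = (-54 + (-40/3 + 32*I*√13/13))*(-⅛) = (-202/3 + 32*I*√13/13)*(-⅛) = 101/12 - 4*I*√13/13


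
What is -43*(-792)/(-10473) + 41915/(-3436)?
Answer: -185330737/11995076 ≈ -15.451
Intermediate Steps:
-43*(-792)/(-10473) + 41915/(-3436) = 34056*(-1/10473) + 41915*(-1/3436) = -11352/3491 - 41915/3436 = -185330737/11995076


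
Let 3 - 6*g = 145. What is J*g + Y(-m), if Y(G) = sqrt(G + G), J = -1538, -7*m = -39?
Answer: 109198/3 + I*sqrt(546)/7 ≈ 36399.0 + 3.3381*I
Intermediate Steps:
g = -71/3 (g = 1/2 - 1/6*145 = 1/2 - 145/6 = -71/3 ≈ -23.667)
m = 39/7 (m = -1/7*(-39) = 39/7 ≈ 5.5714)
Y(G) = sqrt(2)*sqrt(G) (Y(G) = sqrt(2*G) = sqrt(2)*sqrt(G))
J*g + Y(-m) = -1538*(-71/3) + sqrt(2)*sqrt(-1*39/7) = 109198/3 + sqrt(2)*sqrt(-39/7) = 109198/3 + sqrt(2)*(I*sqrt(273)/7) = 109198/3 + I*sqrt(546)/7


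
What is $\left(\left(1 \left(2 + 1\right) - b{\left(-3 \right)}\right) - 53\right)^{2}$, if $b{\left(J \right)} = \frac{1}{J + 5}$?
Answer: $\frac{10201}{4} \approx 2550.3$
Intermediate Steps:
$b{\left(J \right)} = \frac{1}{5 + J}$
$\left(\left(1 \left(2 + 1\right) - b{\left(-3 \right)}\right) - 53\right)^{2} = \left(\left(1 \left(2 + 1\right) - \frac{1}{5 - 3}\right) - 53\right)^{2} = \left(\left(1 \cdot 3 - \frac{1}{2}\right) - 53\right)^{2} = \left(\left(3 - \frac{1}{2}\right) - 53\right)^{2} = \left(\frac{5}{2} - 53\right)^{2} = \left(- \frac{101}{2}\right)^{2} = \frac{10201}{4}$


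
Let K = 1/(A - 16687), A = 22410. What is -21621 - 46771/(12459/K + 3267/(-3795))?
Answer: -177288496425841/8199828456 ≈ -21621.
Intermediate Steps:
K = 1/5723 (K = 1/(22410 - 16687) = 1/5723 ≈ 0.00017473)
-21621 - 46771/(12459/K + 3267/(-3795)) = -21621 - 46771/(12459/(1/5723) + 3267/(-3795)) = -21621 - 46771/(12459*5723 + 3267*(-1/3795)) = -21621 - 46771/(71302857 - 99/115) = -21621 - 46771/8199828456/115 = -21621 - 46771*115/8199828456 = -21621 - 1*5378665/8199828456 = -21621 - 5378665/8199828456 = -177288496425841/8199828456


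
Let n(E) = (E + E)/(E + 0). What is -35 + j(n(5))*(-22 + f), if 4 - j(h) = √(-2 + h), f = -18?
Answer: -195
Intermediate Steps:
n(E) = 2 (n(E) = (2*E)/E = 2)
j(h) = 4 - √(-2 + h)
-35 + j(n(5))*(-22 + f) = -35 + (4 - √(-2 + 2))*(-22 - 18) = -35 + (4 - √0)*(-40) = -35 + (4 - 1*0)*(-40) = -35 + (4 + 0)*(-40) = -35 + 4*(-40) = -35 - 160 = -195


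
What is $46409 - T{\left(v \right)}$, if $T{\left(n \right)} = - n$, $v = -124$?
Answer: $46285$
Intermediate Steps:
$46409 - T{\left(v \right)} = 46409 - \left(-1\right) \left(-124\right) = 46409 - 124 = 46285$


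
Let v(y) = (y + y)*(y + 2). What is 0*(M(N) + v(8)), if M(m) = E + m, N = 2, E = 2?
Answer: 0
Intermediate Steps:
M(m) = 2 + m
v(y) = 2*y*(2 + y) (v(y) = (2*y)*(2 + y) = 2*y*(2 + y))
0*(M(N) + v(8)) = 0*((2 + 2) + 2*8*(2 + 8)) = 0*(4 + 2*8*10) = 0*(4 + 160) = 0*164 = 0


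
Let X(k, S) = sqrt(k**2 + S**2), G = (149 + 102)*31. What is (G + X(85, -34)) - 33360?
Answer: -25579 + 17*sqrt(29) ≈ -25487.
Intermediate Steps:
G = 7781 (G = 251*31 = 7781)
X(k, S) = sqrt(S**2 + k**2)
(G + X(85, -34)) - 33360 = (7781 + sqrt((-34)**2 + 85**2)) - 33360 = (7781 + sqrt(1156 + 7225)) - 33360 = (7781 + sqrt(8381)) - 33360 = (7781 + 17*sqrt(29)) - 33360 = -25579 + 17*sqrt(29)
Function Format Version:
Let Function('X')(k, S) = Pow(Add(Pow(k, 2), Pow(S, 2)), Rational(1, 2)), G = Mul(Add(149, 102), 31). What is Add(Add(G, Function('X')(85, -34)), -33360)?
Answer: Add(-25579, Mul(17, Pow(29, Rational(1, 2)))) ≈ -25487.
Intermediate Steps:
G = 7781 (G = Mul(251, 31) = 7781)
Function('X')(k, S) = Pow(Add(Pow(S, 2), Pow(k, 2)), Rational(1, 2))
Add(Add(G, Function('X')(85, -34)), -33360) = Add(Add(7781, Pow(Add(Pow(-34, 2), Pow(85, 2)), Rational(1, 2))), -33360) = Add(Add(7781, Pow(Add(1156, 7225), Rational(1, 2))), -33360) = Add(Add(7781, Pow(8381, Rational(1, 2))), -33360) = Add(Add(7781, Mul(17, Pow(29, Rational(1, 2)))), -33360) = Add(-25579, Mul(17, Pow(29, Rational(1, 2))))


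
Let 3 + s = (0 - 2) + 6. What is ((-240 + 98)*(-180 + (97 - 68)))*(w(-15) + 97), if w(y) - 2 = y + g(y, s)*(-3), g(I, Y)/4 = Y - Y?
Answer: 1801128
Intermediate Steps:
s = 1 (s = -3 + ((0 - 2) + 6) = -3 + (-2 + 6) = -3 + 4 = 1)
g(I, Y) = 0 (g(I, Y) = 4*(Y - Y) = 4*0 = 0)
w(y) = 2 + y (w(y) = 2 + (y + 0*(-3)) = 2 + (y + 0) = 2 + y)
((-240 + 98)*(-180 + (97 - 68)))*(w(-15) + 97) = ((-240 + 98)*(-180 + (97 - 68)))*((2 - 15) + 97) = (-142*(-180 + 29))*(-13 + 97) = -142*(-151)*84 = 21442*84 = 1801128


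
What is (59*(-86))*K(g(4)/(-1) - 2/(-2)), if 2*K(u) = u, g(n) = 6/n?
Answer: 2537/2 ≈ 1268.5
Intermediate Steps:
K(u) = u/2
(59*(-86))*K(g(4)/(-1) - 2/(-2)) = (59*(-86))*(((6/4)/(-1) - 2/(-2))/2) = -2537*((6*(¼))*(-1) - 2*(-½)) = -2537*((3/2)*(-1) + 1) = -2537*(-3/2 + 1) = -2537*(-1)/2 = -5074*(-¼) = 2537/2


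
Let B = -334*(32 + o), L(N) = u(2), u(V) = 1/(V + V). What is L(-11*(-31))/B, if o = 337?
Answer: -1/492984 ≈ -2.0285e-6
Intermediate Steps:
u(V) = 1/(2*V)
L(N) = ¼ (L(N) = (½)/2 = (½)*(½) = ¼)
B = -123246 (B = -334*(32 + 337) = -334*369 = -123246)
L(-11*(-31))/B = (¼)/(-123246) = (¼)*(-1/123246) = -1/492984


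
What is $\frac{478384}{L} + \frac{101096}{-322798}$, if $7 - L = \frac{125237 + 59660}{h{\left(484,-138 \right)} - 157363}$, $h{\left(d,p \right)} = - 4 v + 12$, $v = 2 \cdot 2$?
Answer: $\frac{6075175537620452}{103817162967} \approx 58518.0$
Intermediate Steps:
$v = 4$
$h{\left(d,p \right)} = -4$ ($h{\left(d,p \right)} = \left(-4\right) 4 + 12 = -16 + 12 = -4$)
$L = \frac{1286466}{157367}$ ($L = 7 - \frac{125237 + 59660}{-4 - 157363} = 7 - \frac{184897}{-157367} = 7 - 184897 \left(- \frac{1}{157367}\right) = 7 - - \frac{184897}{157367} = 7 + \frac{184897}{157367} = \frac{1286466}{157367} \approx 8.1749$)
$\frac{478384}{L} + \frac{101096}{-322798} = \frac{478384}{\frac{1286466}{157367}} + \frac{101096}{-322798} = 478384 \cdot \frac{157367}{1286466} + 101096 \left(- \frac{1}{322798}\right) = \frac{37640927464}{643233} - \frac{50548}{161399} = \frac{6075175537620452}{103817162967}$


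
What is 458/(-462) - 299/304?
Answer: -138685/70224 ≈ -1.9749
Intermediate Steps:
458/(-462) - 299/304 = 458*(-1/462) - 299*1/304 = -229/231 - 299/304 = -138685/70224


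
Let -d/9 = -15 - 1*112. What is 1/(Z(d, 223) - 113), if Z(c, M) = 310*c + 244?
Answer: 1/354461 ≈ 2.8212e-6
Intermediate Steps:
d = 1143 (d = -9*(-15 - 1*112) = -9*(-15 - 112) = -9*(-127) = 1143)
Z(c, M) = 244 + 310*c
1/(Z(d, 223) - 113) = 1/((244 + 310*1143) - 113) = 1/((244 + 354330) - 113) = 1/(354574 - 113) = 1/354461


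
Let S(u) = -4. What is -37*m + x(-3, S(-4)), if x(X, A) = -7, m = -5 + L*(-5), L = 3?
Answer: 733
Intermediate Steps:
m = -20 (m = -5 + 3*(-5) = -5 - 15 = -20)
-37*m + x(-3, S(-4)) = -37*(-20) - 7 = 740 - 7 = 733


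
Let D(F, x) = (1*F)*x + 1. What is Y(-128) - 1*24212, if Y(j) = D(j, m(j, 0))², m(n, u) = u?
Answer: -24211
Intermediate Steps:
D(F, x) = 1 + F*x (D(F, x) = F*x + 1 = 1 + F*x)
Y(j) = 1 (Y(j) = (1 + j*0)² = (1 + 0)² = 1² = 1)
Y(-128) - 1*24212 = 1 - 1*24212 = 1 - 24212 = -24211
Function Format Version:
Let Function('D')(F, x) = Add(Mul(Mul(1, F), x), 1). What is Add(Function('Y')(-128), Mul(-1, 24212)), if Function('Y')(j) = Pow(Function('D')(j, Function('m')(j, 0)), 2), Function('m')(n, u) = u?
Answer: -24211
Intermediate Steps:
Function('D')(F, x) = Add(1, Mul(F, x)) (Function('D')(F, x) = Add(Mul(F, x), 1) = Add(1, Mul(F, x)))
Function('Y')(j) = 1 (Function('Y')(j) = Pow(Add(1, Mul(j, 0)), 2) = Pow(Add(1, 0), 2) = Pow(1, 2) = 1)
Add(Function('Y')(-128), Mul(-1, 24212)) = Add(1, Mul(-1, 24212)) = Add(1, -24212) = -24211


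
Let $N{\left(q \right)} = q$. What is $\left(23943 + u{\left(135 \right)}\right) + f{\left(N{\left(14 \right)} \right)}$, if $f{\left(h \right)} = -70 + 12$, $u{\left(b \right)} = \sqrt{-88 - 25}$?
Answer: $23885 + i \sqrt{113} \approx 23885.0 + 10.63 i$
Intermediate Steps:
$u{\left(b \right)} = i \sqrt{113}$ ($u{\left(b \right)} = \sqrt{-113} = i \sqrt{113}$)
$f{\left(h \right)} = -58$
$\left(23943 + u{\left(135 \right)}\right) + f{\left(N{\left(14 \right)} \right)} = \left(23943 + i \sqrt{113}\right) - 58 = 23885 + i \sqrt{113}$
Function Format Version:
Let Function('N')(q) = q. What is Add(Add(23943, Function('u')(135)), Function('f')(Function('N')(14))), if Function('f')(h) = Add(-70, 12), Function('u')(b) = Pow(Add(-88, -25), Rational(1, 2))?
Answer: Add(23885, Mul(I, Pow(113, Rational(1, 2)))) ≈ Add(23885., Mul(10.630, I))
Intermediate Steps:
Function('u')(b) = Mul(I, Pow(113, Rational(1, 2))) (Function('u')(b) = Pow(-113, Rational(1, 2)) = Mul(I, Pow(113, Rational(1, 2))))
Function('f')(h) = -58
Add(Add(23943, Function('u')(135)), Function('f')(Function('N')(14))) = Add(Add(23943, Mul(I, Pow(113, Rational(1, 2)))), -58) = Add(23885, Mul(I, Pow(113, Rational(1, 2))))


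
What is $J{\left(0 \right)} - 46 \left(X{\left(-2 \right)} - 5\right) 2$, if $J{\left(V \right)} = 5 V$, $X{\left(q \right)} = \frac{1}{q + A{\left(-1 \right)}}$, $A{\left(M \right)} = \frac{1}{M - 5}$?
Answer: $\frac{6532}{13} \approx 502.46$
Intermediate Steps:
$A{\left(M \right)} = \frac{1}{-5 + M}$
$X{\left(q \right)} = \frac{1}{- \frac{1}{6} + q}$ ($X{\left(q \right)} = \frac{1}{q + \frac{1}{-5 - 1}} = \frac{1}{q + \frac{1}{-6}} = \frac{1}{q - \frac{1}{6}} = \frac{1}{- \frac{1}{6} + q}$)
$J{\left(0 \right)} - 46 \left(X{\left(-2 \right)} - 5\right) 2 = 5 \cdot 0 - 46 \left(\frac{6}{-1 + 6 \left(-2\right)} - 5\right) 2 = 0 - 46 \left(\frac{6}{-1 - 12} - 5\right) 2 = 0 - 46 \left(\frac{6}{-13} - 5\right) 2 = 0 - 46 \left(6 \left(- \frac{1}{13}\right) - 5\right) 2 = 0 - 46 \left(- \frac{6}{13} - 5\right) 2 = 0 - 46 \left(\left(- \frac{71}{13}\right) 2\right) = 0 - - \frac{6532}{13} = 0 + \frac{6532}{13} = \frac{6532}{13}$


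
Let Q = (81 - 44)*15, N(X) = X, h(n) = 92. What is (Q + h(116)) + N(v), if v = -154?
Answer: 493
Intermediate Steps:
Q = 555 (Q = 37*15 = 555)
(Q + h(116)) + N(v) = (555 + 92) - 154 = 647 - 154 = 493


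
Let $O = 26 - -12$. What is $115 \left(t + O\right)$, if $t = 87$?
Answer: $14375$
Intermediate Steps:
$O = 38$ ($O = 26 + 12 = 38$)
$115 \left(t + O\right) = 115 \left(87 + 38\right) = 115 \cdot 125 = 14375$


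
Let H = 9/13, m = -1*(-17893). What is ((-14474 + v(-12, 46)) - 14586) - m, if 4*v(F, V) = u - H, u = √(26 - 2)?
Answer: -2441565/52 + √6/2 ≈ -46952.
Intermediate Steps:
m = 17893
H = 9/13 (H = 9*(1/13) = 9/13 ≈ 0.69231)
u = 2*√6 (u = √24 = 2*√6 ≈ 4.8990)
v(F, V) = -9/52 + √6/2 (v(F, V) = (2*√6 - 1*9/13)/4 = (2*√6 - 9/13)/4 = (-9/13 + 2*√6)/4 = -9/52 + √6/2)
((-14474 + v(-12, 46)) - 14586) - m = ((-14474 + (-9/52 + √6/2)) - 14586) - 1*17893 = ((-752657/52 + √6/2) - 14586) - 17893 = (-1511129/52 + √6/2) - 17893 = -2441565/52 + √6/2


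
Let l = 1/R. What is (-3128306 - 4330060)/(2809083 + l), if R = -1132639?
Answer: -4223818103937/1590838480018 ≈ -2.6551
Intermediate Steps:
l = -1/1132639 (l = 1/(-1132639) = -1/1132639 ≈ -8.8289e-7)
(-3128306 - 4330060)/(2809083 + l) = (-3128306 - 4330060)/(2809083 - 1/1132639) = -7458366/3181676960036/1132639 = -7458366*1132639/3181676960036 = -4223818103937/1590838480018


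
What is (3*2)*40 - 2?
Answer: 238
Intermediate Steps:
(3*2)*40 - 2 = 6*40 - 2 = 240 - 2 = 238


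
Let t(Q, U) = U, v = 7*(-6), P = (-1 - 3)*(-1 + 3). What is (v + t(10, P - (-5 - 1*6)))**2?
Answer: 1521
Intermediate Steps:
P = -8 (P = -4*2 = -8)
v = -42
(v + t(10, P - (-5 - 1*6)))**2 = (-42 + (-8 - (-5 - 1*6)))**2 = (-42 + (-8 - (-5 - 6)))**2 = (-42 + (-8 - 1*(-11)))**2 = (-42 + (-8 + 11))**2 = (-42 + 3)**2 = (-39)**2 = 1521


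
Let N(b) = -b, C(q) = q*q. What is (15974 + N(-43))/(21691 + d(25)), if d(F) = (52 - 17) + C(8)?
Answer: 16017/21790 ≈ 0.73506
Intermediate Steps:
C(q) = q²
d(F) = 99 (d(F) = (52 - 17) + 8² = 35 + 64 = 99)
(15974 + N(-43))/(21691 + d(25)) = (15974 - 1*(-43))/(21691 + 99) = (15974 + 43)/21790 = 16017*(1/21790) = 16017/21790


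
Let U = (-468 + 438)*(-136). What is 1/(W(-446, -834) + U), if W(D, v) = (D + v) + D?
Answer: 1/2354 ≈ 0.00042481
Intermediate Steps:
W(D, v) = v + 2*D
U = 4080 (U = -30*(-136) = 4080)
1/(W(-446, -834) + U) = 1/((-834 + 2*(-446)) + 4080) = 1/((-834 - 892) + 4080) = 1/(-1726 + 4080) = 1/2354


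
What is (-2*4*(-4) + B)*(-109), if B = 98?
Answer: -14170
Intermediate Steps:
(-2*4*(-4) + B)*(-109) = (-2*4*(-4) + 98)*(-109) = (-8*(-4) + 98)*(-109) = (32 + 98)*(-109) = 130*(-109) = -14170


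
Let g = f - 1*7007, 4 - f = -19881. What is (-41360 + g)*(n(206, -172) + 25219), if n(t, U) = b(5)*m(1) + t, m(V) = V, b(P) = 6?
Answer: -724325742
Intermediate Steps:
f = 19885 (f = 4 - 1*(-19881) = 4 + 19881 = 19885)
g = 12878 (g = 19885 - 1*7007 = 19885 - 7007 = 12878)
n(t, U) = 6 + t (n(t, U) = 6*1 + t = 6 + t)
(-41360 + g)*(n(206, -172) + 25219) = (-41360 + 12878)*((6 + 206) + 25219) = -28482*(212 + 25219) = -28482*25431 = -724325742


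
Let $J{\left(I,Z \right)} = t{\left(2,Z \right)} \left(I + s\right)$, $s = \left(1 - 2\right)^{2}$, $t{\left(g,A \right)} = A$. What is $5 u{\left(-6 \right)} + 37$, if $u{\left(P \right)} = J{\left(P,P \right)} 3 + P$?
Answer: $457$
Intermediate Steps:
$s = 1$ ($s = \left(1 + \left(-5 + 3\right)\right)^{2} = \left(1 - 2\right)^{2} = \left(-1\right)^{2} = 1$)
$J{\left(I,Z \right)} = Z \left(1 + I\right)$ ($J{\left(I,Z \right)} = Z \left(I + 1\right) = Z \left(1 + I\right)$)
$u{\left(P \right)} = P + 3 P \left(1 + P\right)$ ($u{\left(P \right)} = P \left(1 + P\right) 3 + P = 3 P \left(1 + P\right) + P = P + 3 P \left(1 + P\right)$)
$5 u{\left(-6 \right)} + 37 = 5 \left(- 6 \left(4 + 3 \left(-6\right)\right)\right) + 37 = 5 \left(- 6 \left(4 - 18\right)\right) + 37 = 5 \left(\left(-6\right) \left(-14\right)\right) + 37 = 5 \cdot 84 + 37 = 420 + 37 = 457$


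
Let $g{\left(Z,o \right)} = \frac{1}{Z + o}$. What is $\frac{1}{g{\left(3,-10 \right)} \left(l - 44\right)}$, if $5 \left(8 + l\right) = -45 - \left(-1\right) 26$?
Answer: $\frac{35}{279} \approx 0.12545$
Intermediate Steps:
$l = - \frac{59}{5}$ ($l = -8 + \frac{-45 - \left(-1\right) 26}{5} = -8 + \frac{-45 - -26}{5} = -8 + \frac{-45 + 26}{5} = -8 + \frac{1}{5} \left(-19\right) = -8 - \frac{19}{5} = - \frac{59}{5} \approx -11.8$)
$\frac{1}{g{\left(3,-10 \right)} \left(l - 44\right)} = \frac{1}{\frac{1}{3 - 10} \left(- \frac{59}{5} - 44\right)} = \frac{1}{\frac{1}{-7} \left(- \frac{279}{5}\right)} = \frac{1}{\left(- \frac{1}{7}\right) \left(- \frac{279}{5}\right)} = \frac{1}{\frac{279}{35}} = \frac{35}{279}$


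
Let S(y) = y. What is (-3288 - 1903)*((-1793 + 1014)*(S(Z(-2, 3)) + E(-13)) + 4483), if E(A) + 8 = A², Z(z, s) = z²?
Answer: 643953932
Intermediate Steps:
E(A) = -8 + A²
(-3288 - 1903)*((-1793 + 1014)*(S(Z(-2, 3)) + E(-13)) + 4483) = (-3288 - 1903)*((-1793 + 1014)*((-2)² + (-8 + (-13)²)) + 4483) = -5191*(-779*(4 + (-8 + 169)) + 4483) = -5191*(-779*(4 + 161) + 4483) = -5191*(-779*165 + 4483) = -5191*(-128535 + 4483) = -5191*(-124052) = 643953932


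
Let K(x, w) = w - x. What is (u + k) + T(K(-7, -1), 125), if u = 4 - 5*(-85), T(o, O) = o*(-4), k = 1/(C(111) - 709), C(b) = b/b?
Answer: 286739/708 ≈ 405.00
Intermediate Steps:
C(b) = 1
k = -1/708 (k = 1/(1 - 709) = 1/(-708) = -1/708 ≈ -0.0014124)
T(o, O) = -4*o
u = 429 (u = 4 + 425 = 429)
(u + k) + T(K(-7, -1), 125) = (429 - 1/708) - 4*(-1 - 1*(-7)) = 303731/708 - 4*(-1 + 7) = 303731/708 - 4*6 = 303731/708 - 24 = 286739/708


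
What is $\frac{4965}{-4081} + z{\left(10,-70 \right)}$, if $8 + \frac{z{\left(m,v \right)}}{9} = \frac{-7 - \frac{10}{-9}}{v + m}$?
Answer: $- \frac{17711527}{244860} \approx -72.333$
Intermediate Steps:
$z{\left(m,v \right)} = -72 - \frac{53}{m + v}$ ($z{\left(m,v \right)} = -72 + 9 \frac{-7 - \frac{10}{-9}}{v + m} = -72 + 9 \frac{-7 - - \frac{10}{9}}{m + v} = -72 + 9 \frac{-7 + \frac{10}{9}}{m + v} = -72 + 9 \left(- \frac{53}{9 \left(m + v\right)}\right) = -72 - \frac{53}{m + v}$)
$\frac{4965}{-4081} + z{\left(10,-70 \right)} = \frac{4965}{-4081} + \frac{-53 - 720 - -5040}{10 - 70} = 4965 \left(- \frac{1}{4081}\right) + \frac{-53 - 720 + 5040}{-60} = - \frac{4965}{4081} - \frac{4267}{60} = - \frac{17711527}{244860}$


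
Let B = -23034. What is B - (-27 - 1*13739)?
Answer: -9268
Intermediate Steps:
B - (-27 - 1*13739) = -23034 - (-27 - 1*13739) = -23034 - (-27 - 13739) = -23034 - 1*(-13766) = -23034 + 13766 = -9268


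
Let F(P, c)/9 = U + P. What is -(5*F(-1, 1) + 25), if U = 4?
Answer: -160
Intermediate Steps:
F(P, c) = 36 + 9*P (F(P, c) = 9*(4 + P) = 36 + 9*P)
-(5*F(-1, 1) + 25) = -(5*(36 + 9*(-1)) + 25) = -(5*(36 - 9) + 25) = -(5*27 + 25) = -(135 + 25) = -1*160 = -160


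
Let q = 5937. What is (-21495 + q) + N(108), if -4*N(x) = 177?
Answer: -62409/4 ≈ -15602.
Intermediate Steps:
N(x) = -177/4 (N(x) = -¼*177 = -177/4)
(-21495 + q) + N(108) = (-21495 + 5937) - 177/4 = -15558 - 177/4 = -62409/4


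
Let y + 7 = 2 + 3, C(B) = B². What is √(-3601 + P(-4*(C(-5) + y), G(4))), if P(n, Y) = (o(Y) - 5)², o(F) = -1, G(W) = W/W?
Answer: I*√3565 ≈ 59.708*I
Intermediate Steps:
G(W) = 1
y = -2 (y = -7 + (2 + 3) = -7 + 5 = -2)
P(n, Y) = 36 (P(n, Y) = (-1 - 5)² = (-6)² = 36)
√(-3601 + P(-4*(C(-5) + y), G(4))) = √(-3601 + 36) = √(-3565) = I*√3565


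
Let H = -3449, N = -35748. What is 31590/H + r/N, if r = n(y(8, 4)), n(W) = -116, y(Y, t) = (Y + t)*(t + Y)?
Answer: -282219809/30823713 ≈ -9.1559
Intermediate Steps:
y(Y, t) = (Y + t)² (y(Y, t) = (Y + t)*(Y + t) = (Y + t)²)
r = -116
31590/H + r/N = 31590/(-3449) - 116/(-35748) = 31590*(-1/3449) - 116*(-1/35748) = -31590/3449 + 29/8937 = -282219809/30823713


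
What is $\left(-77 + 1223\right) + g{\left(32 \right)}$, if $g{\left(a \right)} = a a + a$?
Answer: $2202$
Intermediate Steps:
$g{\left(a \right)} = a + a^{2}$ ($g{\left(a \right)} = a^{2} + a = a + a^{2}$)
$\left(-77 + 1223\right) + g{\left(32 \right)} = \left(-77 + 1223\right) + 32 \left(1 + 32\right) = 1146 + 32 \cdot 33 = 1146 + 1056 = 2202$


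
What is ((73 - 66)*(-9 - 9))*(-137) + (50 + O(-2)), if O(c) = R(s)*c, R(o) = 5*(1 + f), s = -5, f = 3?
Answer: 17272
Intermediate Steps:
R(o) = 20 (R(o) = 5*(1 + 3) = 5*4 = 20)
O(c) = 20*c
((73 - 66)*(-9 - 9))*(-137) + (50 + O(-2)) = ((73 - 66)*(-9 - 9))*(-137) + (50 + 20*(-2)) = (7*(-18))*(-137) + (50 - 40) = -126*(-137) + 10 = 17262 + 10 = 17272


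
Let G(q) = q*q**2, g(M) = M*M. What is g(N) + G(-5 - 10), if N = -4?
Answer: -3359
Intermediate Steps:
g(M) = M**2
G(q) = q**3
g(N) + G(-5 - 10) = (-4)**2 + (-5 - 10)**3 = 16 + (-15)**3 = 16 - 3375 = -3359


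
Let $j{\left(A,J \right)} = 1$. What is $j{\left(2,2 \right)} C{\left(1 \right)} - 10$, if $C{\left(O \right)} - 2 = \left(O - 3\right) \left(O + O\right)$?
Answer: $-12$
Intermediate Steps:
$C{\left(O \right)} = 2 + 2 O \left(-3 + O\right)$ ($C{\left(O \right)} = 2 + \left(O - 3\right) \left(O + O\right) = 2 + \left(-3 + O\right) 2 O = 2 + 2 O \left(-3 + O\right)$)
$j{\left(2,2 \right)} C{\left(1 \right)} - 10 = 1 \left(2 - 6 + 2 \cdot 1^{2}\right) - 10 = 1 \left(2 - 6 + 2 \cdot 1\right) - 10 = 1 \left(2 - 6 + 2\right) - 10 = 1 \left(-2\right) - 10 = -2 - 10 = -12$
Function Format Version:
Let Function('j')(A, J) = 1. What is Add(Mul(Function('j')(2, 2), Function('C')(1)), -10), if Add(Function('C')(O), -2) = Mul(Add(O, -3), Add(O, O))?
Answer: -12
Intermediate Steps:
Function('C')(O) = Add(2, Mul(2, O, Add(-3, O))) (Function('C')(O) = Add(2, Mul(Add(O, -3), Add(O, O))) = Add(2, Mul(Add(-3, O), Mul(2, O))) = Add(2, Mul(2, O, Add(-3, O))))
Add(Mul(Function('j')(2, 2), Function('C')(1)), -10) = Add(Mul(1, Add(2, Mul(-6, 1), Mul(2, Pow(1, 2)))), -10) = Add(Mul(1, Add(2, -6, Mul(2, 1))), -10) = Add(Mul(1, Add(2, -6, 2)), -10) = Add(Mul(1, -2), -10) = Add(-2, -10) = -12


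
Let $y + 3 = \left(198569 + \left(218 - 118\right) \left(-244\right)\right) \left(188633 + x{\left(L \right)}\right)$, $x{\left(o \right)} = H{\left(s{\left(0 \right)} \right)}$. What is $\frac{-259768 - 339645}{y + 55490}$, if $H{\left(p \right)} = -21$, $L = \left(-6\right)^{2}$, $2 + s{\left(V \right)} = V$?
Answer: $- \frac{599413}{32850418915} \approx -1.8247 \cdot 10^{-5}$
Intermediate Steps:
$s{\left(V \right)} = -2 + V$
$L = 36$
$x{\left(o \right)} = -21$
$y = 32850363425$ ($y = -3 + \left(198569 + \left(218 - 118\right) \left(-244\right)\right) \left(188633 - 21\right) = -3 + \left(198569 + 100 \left(-244\right)\right) 188612 = -3 + \left(198569 - 24400\right) 188612 = -3 + 174169 \cdot 188612 = -3 + 32850363428 = 32850363425$)
$\frac{-259768 - 339645}{y + 55490} = \frac{-259768 - 339645}{32850363425 + 55490} = - \frac{599413}{32850418915}$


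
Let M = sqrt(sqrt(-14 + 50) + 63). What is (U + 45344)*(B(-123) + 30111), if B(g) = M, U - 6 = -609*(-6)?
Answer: 1475559444 + 49004*sqrt(69) ≈ 1.4760e+9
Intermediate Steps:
U = 3660 (U = 6 - 609*(-6) = 6 + 3654 = 3660)
M = sqrt(69) (M = sqrt(sqrt(36) + 63) = sqrt(6 + 63) = sqrt(69) ≈ 8.3066)
B(g) = sqrt(69)
(U + 45344)*(B(-123) + 30111) = (3660 + 45344)*(sqrt(69) + 30111) = 49004*(30111 + sqrt(69)) = 1475559444 + 49004*sqrt(69)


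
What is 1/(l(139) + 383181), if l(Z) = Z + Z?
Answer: 1/383459 ≈ 2.6078e-6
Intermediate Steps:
l(Z) = 2*Z
1/(l(139) + 383181) = 1/(2*139 + 383181) = 1/(278 + 383181) = 1/383459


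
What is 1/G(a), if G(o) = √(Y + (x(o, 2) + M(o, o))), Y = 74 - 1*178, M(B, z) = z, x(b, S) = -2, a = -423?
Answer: -I/23 ≈ -0.043478*I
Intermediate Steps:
Y = -104 (Y = 74 - 178 = -104)
G(o) = √(-106 + o) (G(o) = √(-104 + (-2 + o)) = √(-106 + o))
1/G(a) = 1/(√(-106 - 423)) = 1/(√(-529)) = 1/(23*I) = -I/23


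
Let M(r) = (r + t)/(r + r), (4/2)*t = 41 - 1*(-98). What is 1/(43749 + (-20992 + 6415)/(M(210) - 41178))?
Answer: 306097/13391546013 ≈ 2.2857e-5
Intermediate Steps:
t = 139/2 (t = (41 - 1*(-98))/2 = (41 + 98)/2 = (½)*139 = 139/2 ≈ 69.500)
M(r) = (139/2 + r)/(2*r) (M(r) = (r + 139/2)/(r + r) = (139/2 + r)/((2*r)) = (139/2 + r)*(1/(2*r)) = (139/2 + r)/(2*r))
1/(43749 + (-20992 + 6415)/(M(210) - 41178)) = 1/(43749 + (-20992 + 6415)/((¼)*(139 + 2*210)/210 - 41178)) = 1/(43749 - 14577/((¼)*(1/210)*(139 + 420) - 41178)) = 1/(43749 - 14577/((¼)*(1/210)*559 - 41178)) = 1/(43749 - 14577/(559/840 - 41178)) = 1/(43749 - 14577/(-34588961/840)) = 1/(43749 - 14577*(-840/34588961)) = 1/(43749 + 108360/306097) = 1/(13391546013/306097) = 306097/13391546013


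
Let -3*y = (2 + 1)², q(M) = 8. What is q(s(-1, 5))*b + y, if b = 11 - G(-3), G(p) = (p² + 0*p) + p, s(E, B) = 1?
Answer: 37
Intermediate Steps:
y = -3 (y = -(2 + 1)²/3 = -⅓*3² = -⅓*9 = -3)
G(p) = p + p² (G(p) = (p² + 0) + p = p² + p = p + p²)
b = 5 (b = 11 - (-3)*(1 - 3) = 11 - (-3)*(-2) = 11 - 1*6 = 11 - 6 = 5)
q(s(-1, 5))*b + y = 8*5 - 3 = 40 - 3 = 37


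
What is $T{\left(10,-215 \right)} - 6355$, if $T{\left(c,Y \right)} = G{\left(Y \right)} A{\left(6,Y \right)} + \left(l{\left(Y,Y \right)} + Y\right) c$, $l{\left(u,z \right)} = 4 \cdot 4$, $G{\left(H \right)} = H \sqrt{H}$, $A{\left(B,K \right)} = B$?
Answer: $-8345 - 1290 i \sqrt{215} \approx -8345.0 - 18915.0 i$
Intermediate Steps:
$G{\left(H \right)} = H^{\frac{3}{2}}$
$l{\left(u,z \right)} = 16$
$T{\left(c,Y \right)} = 6 Y^{\frac{3}{2}} + c \left(16 + Y\right)$ ($T{\left(c,Y \right)} = Y^{\frac{3}{2}} \cdot 6 + \left(16 + Y\right) c = 6 Y^{\frac{3}{2}} + c \left(16 + Y\right)$)
$T{\left(10,-215 \right)} - 6355 = \left(6 \left(-215\right)^{\frac{3}{2}} + 16 \cdot 10 - 2150\right) - 6355 = \left(6 \left(- 215 i \sqrt{215}\right) + 160 - 2150\right) - 6355 = \left(- 1290 i \sqrt{215} + 160 - 2150\right) - 6355 = \left(-1990 - 1290 i \sqrt{215}\right) - 6355 = -8345 - 1290 i \sqrt{215}$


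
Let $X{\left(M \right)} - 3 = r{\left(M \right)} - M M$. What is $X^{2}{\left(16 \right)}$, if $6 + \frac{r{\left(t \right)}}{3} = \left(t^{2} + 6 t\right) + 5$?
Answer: $640000$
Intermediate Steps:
$r{\left(t \right)} = -3 + 3 t^{2} + 18 t$ ($r{\left(t \right)} = -18 + 3 \left(\left(t^{2} + 6 t\right) + 5\right) = -18 + 3 \left(5 + t^{2} + 6 t\right) = -18 + \left(15 + 3 t^{2} + 18 t\right) = -3 + 3 t^{2} + 18 t$)
$X{\left(M \right)} = 2 M^{2} + 18 M$ ($X{\left(M \right)} = 3 - \left(3 - 18 M - 3 M^{2} + M M\right) = 3 - \left(3 - 18 M - 2 M^{2}\right) = 3 + \left(-3 + 2 M^{2} + 18 M\right) = 2 M^{2} + 18 M$)
$X^{2}{\left(16 \right)} = \left(2 \cdot 16 \left(9 + 16\right)\right)^{2} = \left(2 \cdot 16 \cdot 25\right)^{2} = 800^{2} = 640000$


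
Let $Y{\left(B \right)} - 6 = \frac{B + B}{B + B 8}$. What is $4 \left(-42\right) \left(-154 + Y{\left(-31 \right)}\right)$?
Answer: $\frac{74480}{3} \approx 24827.0$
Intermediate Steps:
$Y{\left(B \right)} = \frac{56}{9}$ ($Y{\left(B \right)} = 6 + \frac{B + B}{B + B 8} = 6 + \frac{2 B}{B + 8 B} = 6 + \frac{2 B}{9 B} = 6 + 2 B \frac{1}{9 B} = 6 + \frac{2}{9} = \frac{56}{9}$)
$4 \left(-42\right) \left(-154 + Y{\left(-31 \right)}\right) = 4 \left(-42\right) \left(-154 + \frac{56}{9}\right) = \left(-168\right) \left(- \frac{1330}{9}\right) = \frac{74480}{3}$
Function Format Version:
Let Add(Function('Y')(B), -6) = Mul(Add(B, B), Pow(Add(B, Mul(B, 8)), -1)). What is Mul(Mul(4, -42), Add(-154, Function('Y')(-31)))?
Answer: Rational(74480, 3) ≈ 24827.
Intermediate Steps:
Function('Y')(B) = Rational(56, 9) (Function('Y')(B) = Add(6, Mul(Add(B, B), Pow(Add(B, Mul(B, 8)), -1))) = Add(6, Mul(Mul(2, B), Pow(Add(B, Mul(8, B)), -1))) = Add(6, Mul(Mul(2, B), Pow(Mul(9, B), -1))) = Add(6, Mul(Mul(2, B), Mul(Rational(1, 9), Pow(B, -1)))) = Add(6, Rational(2, 9)) = Rational(56, 9))
Mul(Mul(4, -42), Add(-154, Function('Y')(-31))) = Mul(Mul(4, -42), Add(-154, Rational(56, 9))) = Mul(-168, Rational(-1330, 9)) = Rational(74480, 3)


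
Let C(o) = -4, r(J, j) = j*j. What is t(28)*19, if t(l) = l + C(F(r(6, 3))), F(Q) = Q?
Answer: 456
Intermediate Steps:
r(J, j) = j²
t(l) = -4 + l (t(l) = l - 4 = -4 + l)
t(28)*19 = (-4 + 28)*19 = 24*19 = 456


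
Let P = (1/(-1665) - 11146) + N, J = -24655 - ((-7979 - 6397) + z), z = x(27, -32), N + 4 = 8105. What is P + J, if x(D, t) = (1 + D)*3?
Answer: -22324321/1665 ≈ -13408.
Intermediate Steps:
N = 8101 (N = -4 + 8105 = 8101)
x(D, t) = 3 + 3*D
z = 84 (z = 3 + 3*27 = 3 + 81 = 84)
J = -10363 (J = -24655 - ((-7979 - 6397) + 84) = -24655 - (-14376 + 84) = -24655 - 1*(-14292) = -24655 + 14292 = -10363)
P = -5069926/1665 (P = (1/(-1665) - 11146) + 8101 = (-1/1665 - 11146) + 8101 = -18558091/1665 + 8101 = -5069926/1665 ≈ -3045.0)
P + J = -5069926/1665 - 10363 = -22324321/1665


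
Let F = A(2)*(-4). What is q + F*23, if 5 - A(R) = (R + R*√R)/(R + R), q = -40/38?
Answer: -7886/19 + 46*√2 ≈ -350.00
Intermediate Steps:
q = -20/19 (q = -40*1/38 = -20/19 ≈ -1.0526)
A(R) = 5 - (R + R^(3/2))/(2*R) (A(R) = 5 - (R + R*√R)/(R + R) = 5 - (R + R^(3/2))/(2*R))
F = -18 + 2*√2 (F = (9/2 - √2/2)*(-4) = -18 + 2*√2 ≈ -15.172)
q + F*23 = -20/19 + (-18 + 2*√2)*23 = -20/19 + (-414 + 46*√2) = -7886/19 + 46*√2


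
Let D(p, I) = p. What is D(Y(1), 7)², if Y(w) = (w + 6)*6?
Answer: 1764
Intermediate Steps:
Y(w) = 36 + 6*w (Y(w) = (6 + w)*6 = 36 + 6*w)
D(Y(1), 7)² = (36 + 6*1)² = (36 + 6)² = 42² = 1764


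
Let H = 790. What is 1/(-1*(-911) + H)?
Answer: 1/1701 ≈ 0.00058789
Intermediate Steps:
1/(-1*(-911) + H) = 1/(-1*(-911) + 790) = 1/(911 + 790) = 1/1701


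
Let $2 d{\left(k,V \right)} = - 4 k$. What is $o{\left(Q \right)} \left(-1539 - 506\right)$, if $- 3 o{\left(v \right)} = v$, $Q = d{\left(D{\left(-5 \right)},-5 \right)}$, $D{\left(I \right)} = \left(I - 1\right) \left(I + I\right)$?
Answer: $-81800$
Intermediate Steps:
$D{\left(I \right)} = 2 I \left(-1 + I\right)$ ($D{\left(I \right)} = \left(-1 + I\right) 2 I = 2 I \left(-1 + I\right)$)
$d{\left(k,V \right)} = - 2 k$ ($d{\left(k,V \right)} = \frac{\left(-4\right) k}{2} = - 2 k$)
$Q = -120$ ($Q = - 2 \cdot 2 \left(-5\right) \left(-1 - 5\right) = - 2 \cdot 2 \left(-5\right) \left(-6\right) = \left(-2\right) 60 = -120$)
$o{\left(v \right)} = - \frac{v}{3}$
$o{\left(Q \right)} \left(-1539 - 506\right) = \left(- \frac{1}{3}\right) \left(-120\right) \left(-1539 - 506\right) = 40 \left(-1539 - 506\right) = 40 \left(-2045\right) = -81800$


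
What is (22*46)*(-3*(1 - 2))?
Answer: 3036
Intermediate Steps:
(22*46)*(-3*(1 - 2)) = 1012*(-3*(-1)) = 1012*3 = 3036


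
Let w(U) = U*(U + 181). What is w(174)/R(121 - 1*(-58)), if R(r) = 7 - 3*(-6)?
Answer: 12354/5 ≈ 2470.8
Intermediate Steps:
R(r) = 25 (R(r) = 7 + 18 = 25)
w(U) = U*(181 + U)
w(174)/R(121 - 1*(-58)) = (174*(181 + 174))/25 = (174*355)*(1/25) = 61770*(1/25) = 12354/5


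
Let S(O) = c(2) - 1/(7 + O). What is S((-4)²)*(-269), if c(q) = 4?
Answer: -24479/23 ≈ -1064.3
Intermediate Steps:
S(O) = 4 - 1/(7 + O)
S((-4)²)*(-269) = ((27 + 4*(-4)²)/(7 + (-4)²))*(-269) = ((27 + 4*16)/(7 + 16))*(-269) = ((27 + 64)/23)*(-269) = ((1/23)*91)*(-269) = (91/23)*(-269) = -24479/23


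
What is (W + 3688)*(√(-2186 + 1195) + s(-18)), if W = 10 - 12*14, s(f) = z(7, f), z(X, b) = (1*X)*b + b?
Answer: -508320 + 3530*I*√991 ≈ -5.0832e+5 + 1.1113e+5*I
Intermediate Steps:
z(X, b) = b + X*b (z(X, b) = X*b + b = b + X*b)
s(f) = 8*f (s(f) = f*(1 + 7) = f*8 = 8*f)
W = -158 (W = 10 - 168 = -158)
(W + 3688)*(√(-2186 + 1195) + s(-18)) = (-158 + 3688)*(√(-2186 + 1195) + 8*(-18)) = 3530*(√(-991) - 144) = 3530*(I*√991 - 144) = 3530*(-144 + I*√991) = -508320 + 3530*I*√991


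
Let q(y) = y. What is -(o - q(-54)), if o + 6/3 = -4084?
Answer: 4032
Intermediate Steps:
o = -4086 (o = -2 - 4084 = -4086)
-(o - q(-54)) = -(-4086 - 1*(-54)) = -(-4086 + 54) = -1*(-4032) = 4032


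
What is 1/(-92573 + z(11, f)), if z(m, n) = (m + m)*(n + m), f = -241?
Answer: -1/97633 ≈ -1.0242e-5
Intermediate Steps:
z(m, n) = 2*m*(m + n) (z(m, n) = (2*m)*(m + n) = 2*m*(m + n))
1/(-92573 + z(11, f)) = 1/(-92573 + 2*11*(11 - 241)) = 1/(-92573 + 2*11*(-230)) = 1/(-92573 - 5060) = 1/(-97633) = -1/97633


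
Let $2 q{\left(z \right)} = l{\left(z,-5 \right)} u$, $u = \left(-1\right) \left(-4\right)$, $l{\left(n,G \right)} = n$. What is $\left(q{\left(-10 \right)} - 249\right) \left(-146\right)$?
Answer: $39274$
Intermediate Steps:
$u = 4$
$q{\left(z \right)} = 2 z$ ($q{\left(z \right)} = \frac{z 4}{2} = \frac{4 z}{2} = 2 z$)
$\left(q{\left(-10 \right)} - 249\right) \left(-146\right) = \left(2 \left(-10\right) - 249\right) \left(-146\right) = \left(-20 - 249\right) \left(-146\right) = \left(-269\right) \left(-146\right) = 39274$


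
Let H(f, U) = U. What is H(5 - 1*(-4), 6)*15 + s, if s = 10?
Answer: 100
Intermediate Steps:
H(5 - 1*(-4), 6)*15 + s = 6*15 + 10 = 90 + 10 = 100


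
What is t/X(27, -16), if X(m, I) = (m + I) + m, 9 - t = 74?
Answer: -65/38 ≈ -1.7105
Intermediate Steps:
t = -65 (t = 9 - 1*74 = 9 - 74 = -65)
X(m, I) = I + 2*m (X(m, I) = (I + m) + m = I + 2*m)
t/X(27, -16) = -65/(-16 + 2*27) = -65/(-16 + 54) = -65/38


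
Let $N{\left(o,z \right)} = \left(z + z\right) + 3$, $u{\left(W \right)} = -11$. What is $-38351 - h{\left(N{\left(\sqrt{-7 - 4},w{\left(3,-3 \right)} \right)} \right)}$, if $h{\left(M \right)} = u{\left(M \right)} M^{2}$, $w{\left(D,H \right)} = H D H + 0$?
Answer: $-2612$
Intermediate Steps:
$w{\left(D,H \right)} = D H^{2}$ ($w{\left(D,H \right)} = D H H + 0 = D H^{2} + 0 = D H^{2}$)
$N{\left(o,z \right)} = 3 + 2 z$ ($N{\left(o,z \right)} = 2 z + 3 = 3 + 2 z$)
$h{\left(M \right)} = - 11 M^{2}$
$-38351 - h{\left(N{\left(\sqrt{-7 - 4},w{\left(3,-3 \right)} \right)} \right)} = -38351 - - 11 \left(3 + 2 \cdot 3 \left(-3\right)^{2}\right)^{2} = -38351 - - 11 \left(3 + 2 \cdot 3 \cdot 9\right)^{2} = -38351 - - 11 \left(3 + 2 \cdot 27\right)^{2} = -38351 - - 11 \left(3 + 54\right)^{2} = -38351 - - 11 \cdot 57^{2} = -38351 - \left(-11\right) 3249 = -38351 - -35739 = -38351 + 35739 = -2612$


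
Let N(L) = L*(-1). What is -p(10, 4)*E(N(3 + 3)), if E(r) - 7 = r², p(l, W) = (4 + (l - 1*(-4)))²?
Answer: -13932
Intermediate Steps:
p(l, W) = (8 + l)² (p(l, W) = (4 + (l + 4))² = (4 + (4 + l))² = (8 + l)²)
N(L) = -L
E(r) = 7 + r²
-p(10, 4)*E(N(3 + 3)) = -(8 + 10)²*(7 + (-(3 + 3))²) = -18²*(7 + (-1*6)²) = -324*(7 + (-6)²) = -324*(7 + 36) = -324*43 = -1*13932 = -13932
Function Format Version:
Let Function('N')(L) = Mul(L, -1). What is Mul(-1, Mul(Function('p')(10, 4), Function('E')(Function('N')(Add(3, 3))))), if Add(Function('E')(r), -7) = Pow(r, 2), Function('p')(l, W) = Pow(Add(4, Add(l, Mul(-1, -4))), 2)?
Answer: -13932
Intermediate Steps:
Function('p')(l, W) = Pow(Add(8, l), 2) (Function('p')(l, W) = Pow(Add(4, Add(l, 4)), 2) = Pow(Add(4, Add(4, l)), 2) = Pow(Add(8, l), 2))
Function('N')(L) = Mul(-1, L)
Function('E')(r) = Add(7, Pow(r, 2))
Mul(-1, Mul(Function('p')(10, 4), Function('E')(Function('N')(Add(3, 3))))) = Mul(-1, Mul(Pow(Add(8, 10), 2), Add(7, Pow(Mul(-1, Add(3, 3)), 2)))) = Mul(-1, Mul(Pow(18, 2), Add(7, Pow(Mul(-1, 6), 2)))) = Mul(-1, Mul(324, Add(7, Pow(-6, 2)))) = Mul(-1, Mul(324, Add(7, 36))) = Mul(-1, Mul(324, 43)) = Mul(-1, 13932) = -13932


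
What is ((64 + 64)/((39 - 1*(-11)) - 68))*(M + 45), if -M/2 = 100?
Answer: 9920/9 ≈ 1102.2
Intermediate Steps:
M = -200 (M = -2*100 = -200)
((64 + 64)/((39 - 1*(-11)) - 68))*(M + 45) = ((64 + 64)/((39 - 1*(-11)) - 68))*(-200 + 45) = (128/((39 + 11) - 68))*(-155) = (128/(50 - 68))*(-155) = (128/(-18))*(-155) = (128*(-1/18))*(-155) = -64/9*(-155) = 9920/9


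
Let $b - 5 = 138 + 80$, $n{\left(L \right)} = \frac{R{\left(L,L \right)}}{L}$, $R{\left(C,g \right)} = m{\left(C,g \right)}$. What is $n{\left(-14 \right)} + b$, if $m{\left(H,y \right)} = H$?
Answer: $224$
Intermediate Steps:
$R{\left(C,g \right)} = C$
$n{\left(L \right)} = 1$ ($n{\left(L \right)} = \frac{L}{L} = 1$)
$b = 223$ ($b = 5 + \left(138 + 80\right) = 5 + 218 = 223$)
$n{\left(-14 \right)} + b = 1 + 223 = 224$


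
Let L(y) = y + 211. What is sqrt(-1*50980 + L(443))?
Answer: I*sqrt(50326) ≈ 224.33*I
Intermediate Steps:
L(y) = 211 + y
sqrt(-1*50980 + L(443)) = sqrt(-1*50980 + (211 + 443)) = sqrt(-50980 + 654) = sqrt(-50326) = I*sqrt(50326)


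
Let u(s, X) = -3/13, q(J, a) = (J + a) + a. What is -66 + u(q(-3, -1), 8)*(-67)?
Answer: -657/13 ≈ -50.538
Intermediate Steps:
q(J, a) = J + 2*a
u(s, X) = -3/13 (u(s, X) = -3*1/13 = -3/13)
-66 + u(q(-3, -1), 8)*(-67) = -66 - 3/13*(-67) = -66 + 201/13 = -657/13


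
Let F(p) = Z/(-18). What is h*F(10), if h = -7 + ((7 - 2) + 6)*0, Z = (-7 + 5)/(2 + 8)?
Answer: -7/90 ≈ -0.077778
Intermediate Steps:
Z = -1/5 (Z = -2/10 = -2*1/10 = -1/5 ≈ -0.20000)
F(p) = 1/90 (F(p) = -1/5/(-18) = -1/5*(-1/18) = 1/90)
h = -7 (h = -7 + (5 + 6)*0 = -7 + 11*0 = -7 + 0 = -7)
h*F(10) = -7*1/90 = -7/90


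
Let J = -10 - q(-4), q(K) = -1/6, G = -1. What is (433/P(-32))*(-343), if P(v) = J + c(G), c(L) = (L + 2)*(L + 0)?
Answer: 891114/65 ≈ 13709.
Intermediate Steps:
q(K) = -⅙ (q(K) = -1*⅙ = -⅙)
c(L) = L*(2 + L) (c(L) = (2 + L)*L = L*(2 + L))
J = -59/6 (J = -10 - 1*(-⅙) = -10 + ⅙ = -59/6 ≈ -9.8333)
P(v) = -65/6 (P(v) = -59/6 - (2 - 1) = -59/6 - 1*1 = -59/6 - 1 = -65/6)
(433/P(-32))*(-343) = (433/(-65/6))*(-343) = (433*(-6/65))*(-343) = -2598/65*(-343) = 891114/65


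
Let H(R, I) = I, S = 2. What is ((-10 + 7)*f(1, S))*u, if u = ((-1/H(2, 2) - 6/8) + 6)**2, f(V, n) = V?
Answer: -1083/16 ≈ -67.688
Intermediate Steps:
u = 361/16 (u = ((-1/2 - 6/8) + 6)**2 = ((-1*1/2 - 6*1/8) + 6)**2 = ((-1/2 - 3/4) + 6)**2 = (-5/4 + 6)**2 = (19/4)**2 = 361/16 ≈ 22.563)
((-10 + 7)*f(1, S))*u = ((-10 + 7)*1)*(361/16) = -3*1*(361/16) = -3*361/16 = -1083/16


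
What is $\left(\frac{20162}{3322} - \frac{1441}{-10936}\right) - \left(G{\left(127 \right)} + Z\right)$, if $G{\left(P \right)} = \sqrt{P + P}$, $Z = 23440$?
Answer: $- \frac{425667834923}{18164696} - \sqrt{254} \approx -23450.0$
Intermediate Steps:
$G{\left(P \right)} = \sqrt{2} \sqrt{P}$ ($G{\left(P \right)} = \sqrt{2 P} = \sqrt{2} \sqrt{P}$)
$\left(\frac{20162}{3322} - \frac{1441}{-10936}\right) - \left(G{\left(127 \right)} + Z\right) = \left(\frac{20162}{3322} - \frac{1441}{-10936}\right) - \left(\sqrt{2} \sqrt{127} + 23440\right) = \left(20162 \cdot \frac{1}{3322} - - \frac{1441}{10936}\right) - \left(\sqrt{254} + 23440\right) = \left(\frac{10081}{1661} + \frac{1441}{10936}\right) - \left(23440 + \sqrt{254}\right) = \frac{112639317}{18164696} - \left(23440 + \sqrt{254}\right) = - \frac{425667834923}{18164696} - \sqrt{254}$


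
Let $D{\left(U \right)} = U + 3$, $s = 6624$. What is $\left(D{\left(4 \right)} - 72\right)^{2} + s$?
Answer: $10849$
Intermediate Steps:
$D{\left(U \right)} = 3 + U$
$\left(D{\left(4 \right)} - 72\right)^{2} + s = \left(\left(3 + 4\right) - 72\right)^{2} + 6624 = \left(7 - 72\right)^{2} + 6624 = \left(-65\right)^{2} + 6624 = 4225 + 6624 = 10849$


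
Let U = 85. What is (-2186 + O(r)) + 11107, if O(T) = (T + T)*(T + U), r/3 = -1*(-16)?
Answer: 21689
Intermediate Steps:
r = 48 (r = 3*(-1*(-16)) = 3*16 = 48)
O(T) = 2*T*(85 + T) (O(T) = (T + T)*(T + 85) = (2*T)*(85 + T) = 2*T*(85 + T))
(-2186 + O(r)) + 11107 = (-2186 + 2*48*(85 + 48)) + 11107 = (-2186 + 2*48*133) + 11107 = (-2186 + 12768) + 11107 = 10582 + 11107 = 21689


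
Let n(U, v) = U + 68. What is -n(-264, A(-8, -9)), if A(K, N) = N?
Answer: 196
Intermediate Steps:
n(U, v) = 68 + U
-n(-264, A(-8, -9)) = -(68 - 264) = -1*(-196) = 196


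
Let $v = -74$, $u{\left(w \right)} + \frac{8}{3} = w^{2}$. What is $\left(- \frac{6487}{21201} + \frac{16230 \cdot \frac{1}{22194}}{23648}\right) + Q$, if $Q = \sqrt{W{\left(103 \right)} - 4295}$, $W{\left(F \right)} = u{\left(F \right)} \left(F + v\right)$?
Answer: $- \frac{189128725973}{618178418784} + \frac{\sqrt{2729598}}{3} \approx 550.41$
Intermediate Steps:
$u{\left(w \right)} = - \frac{8}{3} + w^{2}$
$W{\left(F \right)} = \left(-74 + F\right) \left(- \frac{8}{3} + F^{2}\right)$ ($W{\left(F \right)} = \left(- \frac{8}{3} + F^{2}\right) \left(F - 74\right) = \left(- \frac{8}{3} + F^{2}\right) \left(-74 + F\right) = \left(-74 + F\right) \left(- \frac{8}{3} + F^{2}\right)$)
$Q = \frac{\sqrt{2729598}}{3}$ ($Q = \sqrt{\frac{\left(-74 + 103\right) \left(-8 + 3 \cdot 103^{2}\right)}{3} - 4295} = \sqrt{\frac{1}{3} \cdot 29 \left(-8 + 3 \cdot 10609\right) - 4295} = \sqrt{\frac{1}{3} \cdot 29 \left(-8 + 31827\right) - 4295} = \sqrt{\frac{1}{3} \cdot 29 \cdot 31819 - 4295} = \sqrt{\frac{922751}{3} - 4295} = \sqrt{\frac{909866}{3}} = \frac{\sqrt{2729598}}{3} \approx 550.72$)
$\left(- \frac{6487}{21201} + \frac{16230 \cdot \frac{1}{22194}}{23648}\right) + Q = \left(- \frac{6487}{21201} + \frac{16230 \cdot \frac{1}{22194}}{23648}\right) + \frac{\sqrt{2729598}}{3} = \left(\left(-6487\right) \frac{1}{21201} + 16230 \cdot \frac{1}{22194} \cdot \frac{1}{23648}\right) + \frac{\sqrt{2729598}}{3} = \left(- \frac{6487}{21201} + \frac{2705}{3699} \cdot \frac{1}{23648}\right) + \frac{\sqrt{2729598}}{3} = \left(- \frac{6487}{21201} + \frac{2705}{87473952}\right) + \frac{\sqrt{2729598}}{3} = - \frac{189128725973}{618178418784} + \frac{\sqrt{2729598}}{3}$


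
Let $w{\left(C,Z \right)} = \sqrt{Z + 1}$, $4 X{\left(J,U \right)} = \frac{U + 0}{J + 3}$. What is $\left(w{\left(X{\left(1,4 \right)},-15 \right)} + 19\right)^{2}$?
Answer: $\left(19 + i \sqrt{14}\right)^{2} \approx 347.0 + 142.18 i$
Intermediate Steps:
$X{\left(J,U \right)} = \frac{U}{4 \left(3 + J\right)}$ ($X{\left(J,U \right)} = \frac{\left(U + 0\right) \frac{1}{J + 3}}{4} = \frac{U \frac{1}{3 + J}}{4} = \frac{U}{4 \left(3 + J\right)}$)
$w{\left(C,Z \right)} = \sqrt{1 + Z}$
$\left(w{\left(X{\left(1,4 \right)},-15 \right)} + 19\right)^{2} = \left(\sqrt{1 - 15} + 19\right)^{2} = \left(\sqrt{-14} + 19\right)^{2} = \left(i \sqrt{14} + 19\right)^{2} = \left(19 + i \sqrt{14}\right)^{2}$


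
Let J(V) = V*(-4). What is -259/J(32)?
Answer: 259/128 ≈ 2.0234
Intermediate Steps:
J(V) = -4*V
-259/J(32) = -259/((-4*32)) = -259/(-128) = -259*(-1/128) = 259/128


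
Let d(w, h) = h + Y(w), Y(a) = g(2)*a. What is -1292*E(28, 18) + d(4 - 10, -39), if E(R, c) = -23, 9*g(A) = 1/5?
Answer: 445153/15 ≈ 29677.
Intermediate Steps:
g(A) = 1/45 (g(A) = (⅑)/5 = (⅑)*(⅕) = 1/45)
Y(a) = a/45
d(w, h) = h + w/45
-1292*E(28, 18) + d(4 - 10, -39) = -1292*(-23) + (-39 + (4 - 10)/45) = 29716 + (-39 + (1/45)*(-6)) = 29716 + (-39 - 2/15) = 29716 - 587/15 = 445153/15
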